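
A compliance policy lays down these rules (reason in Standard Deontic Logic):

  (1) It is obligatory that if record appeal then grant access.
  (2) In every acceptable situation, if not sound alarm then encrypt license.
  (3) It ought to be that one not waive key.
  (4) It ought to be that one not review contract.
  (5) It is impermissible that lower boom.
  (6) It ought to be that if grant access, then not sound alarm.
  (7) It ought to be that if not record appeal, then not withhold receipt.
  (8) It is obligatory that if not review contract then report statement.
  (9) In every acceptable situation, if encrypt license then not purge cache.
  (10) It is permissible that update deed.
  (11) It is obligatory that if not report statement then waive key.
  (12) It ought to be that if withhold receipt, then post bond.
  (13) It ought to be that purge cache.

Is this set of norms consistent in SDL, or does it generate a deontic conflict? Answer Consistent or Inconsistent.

Consistent

Premise 11 is O(¬report_statement → waive_key), but O(¬report_statement) is not derivable from the premises, so it does not yield O(waive_key).
So O(waive_key) is not derivable, and the apparent clash with O(¬waive_key) does not arise.
A world satisfying every obligation exists (e.g. encrypt_license=false, grant_access=false, lower_boom=false, post_bond=false, purge_cache=true, record_appeal=false, report_statement=true, review_contract=false, sound_alarm=true, update_deed=false, waive_key=false, withhold_receipt=false); no atom is both obligatory and forbidden, so the set is consistent.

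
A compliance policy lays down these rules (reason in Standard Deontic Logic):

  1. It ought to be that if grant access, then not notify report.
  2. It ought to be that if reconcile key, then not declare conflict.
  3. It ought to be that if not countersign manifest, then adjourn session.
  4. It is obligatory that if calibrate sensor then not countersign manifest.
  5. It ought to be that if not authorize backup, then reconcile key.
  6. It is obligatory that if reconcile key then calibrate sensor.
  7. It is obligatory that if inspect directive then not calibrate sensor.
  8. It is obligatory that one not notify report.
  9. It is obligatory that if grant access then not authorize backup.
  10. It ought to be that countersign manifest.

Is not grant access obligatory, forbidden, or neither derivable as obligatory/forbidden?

Obligatory

Premise 10 gives O(countersign_manifest).
Premise 4 is O(calibrate_sensor → ¬countersign_manifest); contrapositively O(countersign_manifest → ¬calibrate_sensor). Since O(countersign_manifest) holds, K gives O(¬calibrate_sensor).
The contrapositive of premise 6 (O(reconcile_key → calibrate_sensor)) is O(¬calibrate_sensor → ¬reconcile_key), and O(¬calibrate_sensor) is already established, so O(¬reconcile_key).
Premise 5 is O(¬authorize_backup → reconcile_key); contrapositively O(¬reconcile_key → authorize_backup). Since O(¬reconcile_key) holds, K gives O(authorize_backup).
Premise 9 is O(grant_access → ¬authorize_backup); contrapositively O(authorize_backup → ¬grant_access). Since O(authorize_backup) holds, K gives O(¬grant_access).
Premises 1, 2, 3, 7, 8 do not contribute to this derivation.
Hence ¬grant_access is obligatory.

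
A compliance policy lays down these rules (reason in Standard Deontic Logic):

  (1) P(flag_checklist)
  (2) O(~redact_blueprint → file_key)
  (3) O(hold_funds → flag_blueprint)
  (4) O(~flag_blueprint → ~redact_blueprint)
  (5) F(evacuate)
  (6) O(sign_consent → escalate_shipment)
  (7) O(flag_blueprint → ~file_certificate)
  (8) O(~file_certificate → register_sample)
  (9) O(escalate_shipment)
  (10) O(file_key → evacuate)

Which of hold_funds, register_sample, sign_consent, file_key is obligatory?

register_sample

Premise 5 is F(evacuate), i.e. O(~evacuate).
Premise 10, O(file_key → evacuate), contraposes to O(~evacuate → ~file_key); with O(~evacuate) we get O(~file_key).
Premise 2, O(~redact_blueprint → file_key), contraposes to O(~file_key → redact_blueprint); with O(~file_key) we get O(redact_blueprint).
The contrapositive of premise 4 (O(~flag_blueprint → ~redact_blueprint)) is O(redact_blueprint → flag_blueprint), and O(redact_blueprint) is already established, so O(flag_blueprint).
Applying K to premise 7 (O(flag_blueprint → ~file_certificate)) and O(flag_blueprint) yields O(~file_certificate).
Premise 8 is O(~file_certificate → register_sample); since O(~file_certificate), deontic closure gives O(register_sample).
So O(register_sample) holds — register_sample is obligatory. None of the other listed options is made obligatory by any chain of premises.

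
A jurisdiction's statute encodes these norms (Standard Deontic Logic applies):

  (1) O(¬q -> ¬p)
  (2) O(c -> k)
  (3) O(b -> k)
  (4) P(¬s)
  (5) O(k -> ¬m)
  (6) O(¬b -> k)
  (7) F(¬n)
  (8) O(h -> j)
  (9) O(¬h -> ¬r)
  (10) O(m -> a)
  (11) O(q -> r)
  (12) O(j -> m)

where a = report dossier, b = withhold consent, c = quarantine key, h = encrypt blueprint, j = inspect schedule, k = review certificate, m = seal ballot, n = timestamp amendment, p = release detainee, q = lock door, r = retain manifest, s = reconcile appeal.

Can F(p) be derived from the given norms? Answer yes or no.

Yes

Premises 3 and 6 are O(b -> k) and O(¬b -> k); every ideal world satisfies b or ¬b, so in either case k holds — hence O(k).
Premise 5 is O(k -> ¬m); since O(k), deontic closure gives O(¬m).
The contrapositive of premise 12 (O(j -> m)) is O(¬m -> ¬j), and O(¬m) is already established, so O(¬j).
Premise 8, O(h -> j), contraposes to O(¬j -> ¬h); with O(¬j) we get O(¬h).
With premise 9, O(¬h -> ¬r), the K-axiom yields O(¬r).
Premise 11 is O(q -> r); contrapositively O(¬r -> ¬q). Since O(¬r) holds, K gives O(¬q).
Applying K to premise 1 (O(¬q -> ¬p)) and O(¬q) yields O(¬p).
Premises 2, 4, 7, 10 do not contribute to this derivation.
So O(¬p) holds, i.e. F(p). The claim follows.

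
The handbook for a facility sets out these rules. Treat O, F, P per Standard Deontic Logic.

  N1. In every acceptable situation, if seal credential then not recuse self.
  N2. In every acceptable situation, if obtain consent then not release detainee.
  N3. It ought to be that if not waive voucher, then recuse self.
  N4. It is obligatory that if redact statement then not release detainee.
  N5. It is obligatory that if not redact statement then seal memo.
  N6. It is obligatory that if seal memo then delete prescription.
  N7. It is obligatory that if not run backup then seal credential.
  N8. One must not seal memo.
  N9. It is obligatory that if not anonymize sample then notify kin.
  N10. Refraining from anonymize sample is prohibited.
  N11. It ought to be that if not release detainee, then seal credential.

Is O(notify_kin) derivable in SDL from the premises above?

Premise 9 is O(¬anonymize_sample → notify_kin), but O(¬anonymize_sample) is not derivable from the premises, so it does not yield O(notify_kin).
No other premise forces O(notify_kin). An ideal world satisfying every premise can still have notify_kin false, so O(notify_kin) is not derivable.

No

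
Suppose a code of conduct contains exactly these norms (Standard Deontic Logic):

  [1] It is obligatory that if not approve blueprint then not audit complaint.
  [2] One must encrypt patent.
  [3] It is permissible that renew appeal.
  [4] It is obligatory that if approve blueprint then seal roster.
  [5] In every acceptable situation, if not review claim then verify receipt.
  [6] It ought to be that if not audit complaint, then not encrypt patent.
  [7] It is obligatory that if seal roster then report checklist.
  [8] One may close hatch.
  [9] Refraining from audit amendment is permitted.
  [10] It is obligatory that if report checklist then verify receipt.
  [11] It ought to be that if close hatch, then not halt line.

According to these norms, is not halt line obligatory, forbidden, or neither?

Neither

Premise 11 is O(close_hatch → ¬halt_line), but O(close_hatch) is not derivable from the premises (the permission P(close_hatch) asserts only ¬O(¬close_hatch), not O(close_hatch)), so it does not yield O(¬halt_line).
No premise or chain of K-axiom applications forces O(¬halt_line), and none forces O(halt_line). So ¬halt_line is neither obligatory nor forbidden under these norms.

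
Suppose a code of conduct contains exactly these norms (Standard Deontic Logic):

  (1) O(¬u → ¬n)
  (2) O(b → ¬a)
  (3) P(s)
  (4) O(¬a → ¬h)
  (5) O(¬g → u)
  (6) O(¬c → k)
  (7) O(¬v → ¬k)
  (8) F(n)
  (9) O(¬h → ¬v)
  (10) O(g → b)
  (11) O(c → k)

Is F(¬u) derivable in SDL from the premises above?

By case analysis on ¬c: premise 6 gives O(¬c → k) and premise 11 gives O(c → k), so O(k) either way.
Premise 7, O(¬v → ¬k), contraposes to O(k → v); with O(k) we get O(v).
Premise 9, O(¬h → ¬v), contraposes to O(v → h); with O(v) we get O(h).
Premise 4, O(¬a → ¬h), contraposes to O(h → a); with O(h) we get O(a).
The contrapositive of premise 2 (O(b → ¬a)) is O(a → ¬b), and O(a) is already established, so O(¬b).
Premise 10, O(g → b), contraposes to O(¬b → ¬g); with O(¬b) we get O(¬g).
Applying K to premise 5 (O(¬g → u)) and O(¬g) yields O(u).
Premises 1, 3, 8 do not contribute to this derivation.
So O(u) holds, i.e. F(¬u). The claim follows.

Yes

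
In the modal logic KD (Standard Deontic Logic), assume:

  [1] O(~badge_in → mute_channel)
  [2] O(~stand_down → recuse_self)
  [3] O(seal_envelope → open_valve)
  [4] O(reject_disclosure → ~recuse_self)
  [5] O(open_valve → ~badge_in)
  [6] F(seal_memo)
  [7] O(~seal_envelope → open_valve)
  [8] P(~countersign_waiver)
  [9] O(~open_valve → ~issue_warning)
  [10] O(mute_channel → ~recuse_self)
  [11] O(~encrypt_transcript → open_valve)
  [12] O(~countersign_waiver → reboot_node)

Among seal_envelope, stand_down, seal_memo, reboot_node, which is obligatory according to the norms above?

stand_down

Premises 7 and 3 are O(~seal_envelope → open_valve) and O(seal_envelope → open_valve); every ideal world satisfies ~seal_envelope or seal_envelope, so in either case open_valve holds — hence O(open_valve).
From O(open_valve) and premise 5, O(open_valve → ~badge_in), we obtain O(~badge_in).
With premise 1, O(~badge_in → mute_channel), the K-axiom yields O(mute_channel).
Premise 10 is O(mute_channel → ~recuse_self); since O(mute_channel), deontic closure gives O(~recuse_self).
Premise 2, O(~stand_down → recuse_self), contraposes to O(~recuse_self → stand_down); with O(~recuse_self) we get O(stand_down).
So O(stand_down) holds — stand_down is obligatory. None of the other listed options is made obligatory by any chain of premises.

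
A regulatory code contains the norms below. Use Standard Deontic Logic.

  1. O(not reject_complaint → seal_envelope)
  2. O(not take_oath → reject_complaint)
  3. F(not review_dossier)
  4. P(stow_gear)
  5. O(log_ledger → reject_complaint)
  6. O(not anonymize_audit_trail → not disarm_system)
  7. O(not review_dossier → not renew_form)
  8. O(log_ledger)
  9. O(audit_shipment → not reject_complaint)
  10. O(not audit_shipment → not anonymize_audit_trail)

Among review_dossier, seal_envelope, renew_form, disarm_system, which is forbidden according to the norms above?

disarm_system

Premise 8 states O(log_ledger) outright.
From O(log_ledger) and premise 5, O(log_ledger → reject_complaint), we obtain O(reject_complaint).
Premise 9, O(audit_shipment → not reject_complaint), contraposes to O(reject_complaint → not audit_shipment); with O(reject_complaint) we get O(not audit_shipment).
Applying K to premise 10 (O(not audit_shipment → not anonymize_audit_trail)) and O(not audit_shipment) yields O(not anonymize_audit_trail).
From O(not anonymize_audit_trail) and premise 6, O(not anonymize_audit_trail → not disarm_system), we obtain O(not disarm_system).
So O(not disarm_system) holds, i.e. disarm_system is forbidden. None of the other listed options is forbidden under the premises.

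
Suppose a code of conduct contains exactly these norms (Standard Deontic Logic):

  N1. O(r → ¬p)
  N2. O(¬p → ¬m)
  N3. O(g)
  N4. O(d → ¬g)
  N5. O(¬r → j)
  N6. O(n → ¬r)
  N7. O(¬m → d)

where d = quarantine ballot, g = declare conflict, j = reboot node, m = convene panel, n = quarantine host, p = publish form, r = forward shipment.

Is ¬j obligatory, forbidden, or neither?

Premise 3 states O(g) outright.
Premise 4 is O(d → ¬g); contrapositively O(g → ¬d). Since O(g) holds, K gives O(¬d).
Premise 7 is O(¬m → d); contrapositively O(¬d → m). Since O(¬d) holds, K gives O(m).
Premise 2 is O(¬p → ¬m); contrapositively O(m → p). Since O(m) holds, K gives O(p).
The contrapositive of premise 1 (O(r → ¬p)) is O(p → ¬r), and O(p) is already established, so O(¬r).
From O(¬r) and premise 5, O(¬r → j), we obtain O(j).
Premise 6 does not contribute to this derivation.
Thus O(j), which is F(¬j): ¬j is forbidden.

Forbidden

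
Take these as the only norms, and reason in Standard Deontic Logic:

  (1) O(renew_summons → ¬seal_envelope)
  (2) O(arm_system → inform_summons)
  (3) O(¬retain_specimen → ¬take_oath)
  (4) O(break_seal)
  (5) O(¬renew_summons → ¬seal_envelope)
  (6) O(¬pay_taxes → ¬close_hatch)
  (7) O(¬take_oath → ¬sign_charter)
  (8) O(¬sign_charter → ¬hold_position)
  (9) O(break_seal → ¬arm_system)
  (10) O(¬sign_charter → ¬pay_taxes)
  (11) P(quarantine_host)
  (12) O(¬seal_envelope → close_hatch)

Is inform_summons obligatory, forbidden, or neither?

Premise 2 is O(arm_system → inform_summons), but O(arm_system) is not derivable from the premises, so it does not yield O(inform_summons).
No premise or chain of K-axiom applications forces O(inform_summons), and none forces O(¬inform_summons). So inform_summons is neither obligatory nor forbidden under these norms.

Neither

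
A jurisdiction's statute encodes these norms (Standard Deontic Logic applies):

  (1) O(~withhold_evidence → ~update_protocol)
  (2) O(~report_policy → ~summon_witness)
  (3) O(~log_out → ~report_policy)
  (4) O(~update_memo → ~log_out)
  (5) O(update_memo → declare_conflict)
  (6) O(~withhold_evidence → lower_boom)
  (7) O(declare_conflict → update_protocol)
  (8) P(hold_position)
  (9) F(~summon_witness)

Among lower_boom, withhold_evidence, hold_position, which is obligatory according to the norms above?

Premise 9 is F(~summon_witness), i.e. O(summon_witness).
Premise 2, O(~report_policy → ~summon_witness), contraposes to O(summon_witness → report_policy); with O(summon_witness) we get O(report_policy).
The contrapositive of premise 3 (O(~log_out → ~report_policy)) is O(report_policy → log_out), and O(report_policy) is already established, so O(log_out).
Premise 4 is O(~update_memo → ~log_out); contrapositively O(log_out → update_memo). Since O(log_out) holds, K gives O(update_memo).
Applying K to premise 5 (O(update_memo → declare_conflict)) and O(update_memo) yields O(declare_conflict).
Applying K to premise 7 (O(declare_conflict → update_protocol)) and O(declare_conflict) yields O(update_protocol).
Premise 1 is O(~withhold_evidence → ~update_protocol); contrapositively O(update_protocol → withhold_evidence). Since O(update_protocol) holds, K gives O(withhold_evidence).
So O(withhold_evidence) holds — withhold_evidence is obligatory. None of the other listed options is made obligatory by any chain of premises.

withhold_evidence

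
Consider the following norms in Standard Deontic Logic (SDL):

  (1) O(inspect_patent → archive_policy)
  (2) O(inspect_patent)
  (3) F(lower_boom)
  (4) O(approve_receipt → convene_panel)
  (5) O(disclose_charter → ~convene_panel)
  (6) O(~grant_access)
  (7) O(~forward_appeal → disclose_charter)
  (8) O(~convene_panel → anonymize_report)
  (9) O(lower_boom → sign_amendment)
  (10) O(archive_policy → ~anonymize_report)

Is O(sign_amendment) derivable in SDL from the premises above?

Premise 9 is O(lower_boom → sign_amendment), but O(lower_boom) is not derivable from the premises, so it does not yield O(sign_amendment).
No other premise forces O(sign_amendment). An ideal world satisfying every premise can still have sign_amendment false, so O(sign_amendment) is not derivable.

No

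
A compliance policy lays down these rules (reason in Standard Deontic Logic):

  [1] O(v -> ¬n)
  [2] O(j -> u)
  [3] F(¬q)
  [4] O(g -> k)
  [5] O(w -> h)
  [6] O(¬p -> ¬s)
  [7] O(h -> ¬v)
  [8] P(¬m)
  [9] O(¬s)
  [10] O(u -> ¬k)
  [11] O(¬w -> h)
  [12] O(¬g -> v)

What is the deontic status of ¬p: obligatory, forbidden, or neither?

Neither

Premise 6 is O(¬p -> ¬s); even if O(¬s) held, inferring O(¬p) would be affirming the consequent — invalid.
No premise or chain of K-axiom applications forces O(¬p), and none forces O(p). So ¬p is neither obligatory nor forbidden under these norms.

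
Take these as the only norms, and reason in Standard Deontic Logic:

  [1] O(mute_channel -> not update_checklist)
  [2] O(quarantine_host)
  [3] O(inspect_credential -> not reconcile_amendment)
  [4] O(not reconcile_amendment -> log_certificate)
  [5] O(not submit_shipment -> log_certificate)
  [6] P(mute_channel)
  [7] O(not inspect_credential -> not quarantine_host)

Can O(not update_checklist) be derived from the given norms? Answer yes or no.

Premise 1 is O(mute_channel -> not update_checklist), but O(mute_channel) is not derivable from the premises (the permission P(mute_channel) asserts only not O(not mute_channel), not O(mute_channel)), so it does not yield O(not update_checklist).
No other premise forces O(not update_checklist). An ideal world satisfying every premise can still have not update_checklist false, so O(not update_checklist) is not derivable.

No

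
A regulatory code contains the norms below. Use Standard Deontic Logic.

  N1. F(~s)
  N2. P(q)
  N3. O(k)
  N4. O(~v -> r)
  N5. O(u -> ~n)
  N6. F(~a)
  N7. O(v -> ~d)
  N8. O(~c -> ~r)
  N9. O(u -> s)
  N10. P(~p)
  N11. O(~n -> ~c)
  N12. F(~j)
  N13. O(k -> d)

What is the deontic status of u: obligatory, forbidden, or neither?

Premise 3 states O(k) outright.
Premise 13 is O(k -> d); since O(k), deontic closure gives O(d).
Premise 7 is O(v -> ~d); contrapositively O(d -> ~v). Since O(d) holds, K gives O(~v).
Premise 4 is O(~v -> r); since O(~v), deontic closure gives O(r).
Premise 8 is O(~c -> ~r); contrapositively O(r -> c). Since O(r) holds, K gives O(c).
The contrapositive of premise 11 (O(~n -> ~c)) is O(c -> n), and O(c) is already established, so O(n).
The contrapositive of premise 5 (O(u -> ~n)) is O(n -> ~u), and O(n) is already established, so O(~u).
Premises 1, 2, 6, 9, 10, 12 do not contribute to this derivation.
Thus O(~u), which is F(u): u is forbidden.

Forbidden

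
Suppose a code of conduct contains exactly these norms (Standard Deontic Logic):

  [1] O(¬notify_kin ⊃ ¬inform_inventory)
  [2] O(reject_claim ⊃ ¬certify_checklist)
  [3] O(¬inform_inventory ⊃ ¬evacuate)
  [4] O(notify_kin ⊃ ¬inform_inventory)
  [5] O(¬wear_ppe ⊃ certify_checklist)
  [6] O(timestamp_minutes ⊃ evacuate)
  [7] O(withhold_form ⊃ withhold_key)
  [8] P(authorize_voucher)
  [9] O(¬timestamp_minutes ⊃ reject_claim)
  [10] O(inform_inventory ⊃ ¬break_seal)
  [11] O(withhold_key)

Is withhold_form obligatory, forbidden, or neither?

Premise 7 is O(withhold_form ⊃ withhold_key); even if O(withhold_key) held, inferring O(withhold_form) would be affirming the consequent — invalid.
No premise or chain of K-axiom applications forces O(withhold_form), and none forces O(¬withhold_form). So withhold_form is neither obligatory nor forbidden under these norms.

Neither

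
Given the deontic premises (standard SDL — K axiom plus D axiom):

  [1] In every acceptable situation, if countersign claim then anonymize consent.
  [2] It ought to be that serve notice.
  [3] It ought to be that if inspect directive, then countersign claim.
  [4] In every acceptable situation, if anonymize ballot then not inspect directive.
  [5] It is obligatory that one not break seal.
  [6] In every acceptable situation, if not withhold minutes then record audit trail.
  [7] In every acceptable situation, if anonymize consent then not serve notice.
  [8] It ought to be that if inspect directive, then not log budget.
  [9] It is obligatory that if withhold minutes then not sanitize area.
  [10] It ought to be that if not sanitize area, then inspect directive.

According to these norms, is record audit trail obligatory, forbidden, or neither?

Obligatory

Premise 2 gives O(serve_notice).
The contrapositive of premise 7 (O(anonymize_consent → ¬serve_notice)) is O(serve_notice → ¬anonymize_consent), and O(serve_notice) is already established, so O(¬anonymize_consent).
Premise 1 is O(countersign_claim → anonymize_consent); contrapositively O(¬anonymize_consent → ¬countersign_claim). Since O(¬anonymize_consent) holds, K gives O(¬countersign_claim).
Premise 3, O(inspect_directive → countersign_claim), contraposes to O(¬countersign_claim → ¬inspect_directive); with O(¬countersign_claim) we get O(¬inspect_directive).
Premise 10, O(¬sanitize_area → inspect_directive), contraposes to O(¬inspect_directive → sanitize_area); with O(¬inspect_directive) we get O(sanitize_area).
Premise 9, O(withhold_minutes → ¬sanitize_area), contraposes to O(sanitize_area → ¬withhold_minutes); with O(sanitize_area) we get O(¬withhold_minutes).
Applying K to premise 6 (O(¬withhold_minutes → record_audit_trail)) and O(¬withhold_minutes) yields O(record_audit_trail).
Premises 4, 5, 8 do not contribute to this derivation.
Hence record_audit_trail is obligatory.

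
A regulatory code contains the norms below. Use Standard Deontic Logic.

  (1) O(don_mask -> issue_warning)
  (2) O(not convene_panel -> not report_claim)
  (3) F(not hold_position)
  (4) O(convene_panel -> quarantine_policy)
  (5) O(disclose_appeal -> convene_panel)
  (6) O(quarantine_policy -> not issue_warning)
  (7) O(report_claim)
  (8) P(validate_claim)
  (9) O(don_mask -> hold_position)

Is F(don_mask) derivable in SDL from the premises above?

From premise 7 we have O(report_claim).
The contrapositive of premise 2 (O(not convene_panel -> not report_claim)) is O(report_claim -> convene_panel), and O(report_claim) is already established, so O(convene_panel).
Applying K to premise 4 (O(convene_panel -> quarantine_policy)) and O(convene_panel) yields O(quarantine_policy).
Applying K to premise 6 (O(quarantine_policy -> not issue_warning)) and O(quarantine_policy) yields O(not issue_warning).
Premise 1 is O(don_mask -> issue_warning); contrapositively O(not issue_warning -> not don_mask). Since O(not issue_warning) holds, K gives O(not don_mask).
Premises 3, 5, 8, 9 do not contribute to this derivation.
So O(not don_mask) holds, i.e. F(don_mask). The claim follows.

Yes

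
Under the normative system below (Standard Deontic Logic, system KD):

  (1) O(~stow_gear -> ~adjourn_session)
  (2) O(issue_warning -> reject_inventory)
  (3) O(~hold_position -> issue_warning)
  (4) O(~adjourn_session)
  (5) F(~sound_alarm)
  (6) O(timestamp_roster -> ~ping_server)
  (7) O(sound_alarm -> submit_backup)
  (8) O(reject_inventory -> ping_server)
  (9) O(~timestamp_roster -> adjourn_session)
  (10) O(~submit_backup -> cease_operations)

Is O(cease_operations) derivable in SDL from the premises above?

No

Premise 10 is O(~submit_backup -> cease_operations), but O(~submit_backup) is not derivable from the premises, so it does not yield O(cease_operations).
No other premise forces O(cease_operations). An ideal world satisfying every premise can still have cease_operations false, so O(cease_operations) is not derivable.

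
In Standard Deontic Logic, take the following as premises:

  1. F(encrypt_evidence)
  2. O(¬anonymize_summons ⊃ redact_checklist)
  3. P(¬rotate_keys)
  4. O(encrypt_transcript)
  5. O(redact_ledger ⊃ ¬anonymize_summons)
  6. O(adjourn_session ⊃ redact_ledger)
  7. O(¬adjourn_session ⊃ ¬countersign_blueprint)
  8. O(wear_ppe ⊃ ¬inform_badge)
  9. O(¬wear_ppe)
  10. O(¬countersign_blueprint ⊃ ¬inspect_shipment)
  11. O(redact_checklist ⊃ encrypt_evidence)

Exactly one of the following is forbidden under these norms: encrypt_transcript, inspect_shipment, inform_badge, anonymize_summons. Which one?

Premise 1 is F(encrypt_evidence), i.e. O(¬encrypt_evidence).
The contrapositive of premise 11 (O(redact_checklist ⊃ encrypt_evidence)) is O(¬encrypt_evidence ⊃ ¬redact_checklist), and O(¬encrypt_evidence) is already established, so O(¬redact_checklist).
Premise 2 is O(¬anonymize_summons ⊃ redact_checklist); contrapositively O(¬redact_checklist ⊃ anonymize_summons). Since O(¬redact_checklist) holds, K gives O(anonymize_summons).
Premise 5 is O(redact_ledger ⊃ ¬anonymize_summons); contrapositively O(anonymize_summons ⊃ ¬redact_ledger). Since O(anonymize_summons) holds, K gives O(¬redact_ledger).
Premise 6, O(adjourn_session ⊃ redact_ledger), contraposes to O(¬redact_ledger ⊃ ¬adjourn_session); with O(¬redact_ledger) we get O(¬adjourn_session).
Premise 7 is O(¬adjourn_session ⊃ ¬countersign_blueprint); since O(¬adjourn_session), deontic closure gives O(¬countersign_blueprint).
Applying K to premise 10 (O(¬countersign_blueprint ⊃ ¬inspect_shipment)) and O(¬countersign_blueprint) yields O(¬inspect_shipment).
So O(¬inspect_shipment) holds, i.e. inspect_shipment is forbidden. None of the other listed options is forbidden under the premises.

inspect_shipment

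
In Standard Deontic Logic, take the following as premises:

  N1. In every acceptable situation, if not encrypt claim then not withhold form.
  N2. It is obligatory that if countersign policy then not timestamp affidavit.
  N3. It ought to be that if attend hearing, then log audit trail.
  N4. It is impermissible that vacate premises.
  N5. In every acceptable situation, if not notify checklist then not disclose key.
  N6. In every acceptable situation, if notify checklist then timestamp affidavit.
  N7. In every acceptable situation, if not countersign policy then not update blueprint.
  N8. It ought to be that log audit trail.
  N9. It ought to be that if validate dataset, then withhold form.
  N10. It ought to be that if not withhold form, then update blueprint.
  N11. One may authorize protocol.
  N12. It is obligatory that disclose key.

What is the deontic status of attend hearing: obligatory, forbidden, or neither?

Neither

Premise 3 is O(attend_hearing → log_audit_trail); even if O(log_audit_trail) held, inferring O(attend_hearing) would be affirming the consequent — invalid.
No premise or chain of K-axiom applications forces O(attend_hearing), and none forces O(¬attend_hearing). So attend_hearing is neither obligatory nor forbidden under these norms.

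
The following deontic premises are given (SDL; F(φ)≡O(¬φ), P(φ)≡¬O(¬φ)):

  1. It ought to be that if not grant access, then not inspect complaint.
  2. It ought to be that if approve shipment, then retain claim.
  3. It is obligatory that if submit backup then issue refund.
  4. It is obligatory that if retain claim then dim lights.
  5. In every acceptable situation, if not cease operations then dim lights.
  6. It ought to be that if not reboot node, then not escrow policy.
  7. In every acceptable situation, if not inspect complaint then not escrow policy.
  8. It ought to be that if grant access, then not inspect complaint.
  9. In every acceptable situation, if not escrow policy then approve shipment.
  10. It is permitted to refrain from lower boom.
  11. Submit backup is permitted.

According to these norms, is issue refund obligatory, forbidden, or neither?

Premise 3 is O(submit_backup → issue_refund), but O(submit_backup) is not derivable from the premises (the permission P(submit_backup) asserts only ¬O(¬submit_backup), not O(submit_backup)), so it does not yield O(issue_refund).
No premise or chain of K-axiom applications forces O(issue_refund), and none forces O(¬issue_refund). So issue_refund is neither obligatory nor forbidden under these norms.

Neither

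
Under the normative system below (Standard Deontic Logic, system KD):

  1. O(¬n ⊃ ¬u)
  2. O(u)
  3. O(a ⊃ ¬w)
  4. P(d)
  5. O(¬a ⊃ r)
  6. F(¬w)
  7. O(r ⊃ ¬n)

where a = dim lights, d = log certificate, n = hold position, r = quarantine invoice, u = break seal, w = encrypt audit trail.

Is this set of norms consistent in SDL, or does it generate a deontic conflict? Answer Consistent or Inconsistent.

Premise 6 is F(¬w), i.e. O(w).
Premise 3, O(a ⊃ ¬w), contraposes to O(w ⊃ ¬a); with O(w) we get O(¬a).
From O(¬a) and premise 5, O(¬a ⊃ r), we obtain O(r).
Premise 7 is O(r ⊃ ¬n); since O(r), deontic closure gives O(¬n).
Premise 1 is O(¬n ⊃ ¬u); since O(¬n), deontic closure gives O(¬u).
Yet premise 2 states O(u).
We now have both O(¬u) and O(u) — u is simultaneously obligatory and forbidden, violating the D-axiom.

Inconsistent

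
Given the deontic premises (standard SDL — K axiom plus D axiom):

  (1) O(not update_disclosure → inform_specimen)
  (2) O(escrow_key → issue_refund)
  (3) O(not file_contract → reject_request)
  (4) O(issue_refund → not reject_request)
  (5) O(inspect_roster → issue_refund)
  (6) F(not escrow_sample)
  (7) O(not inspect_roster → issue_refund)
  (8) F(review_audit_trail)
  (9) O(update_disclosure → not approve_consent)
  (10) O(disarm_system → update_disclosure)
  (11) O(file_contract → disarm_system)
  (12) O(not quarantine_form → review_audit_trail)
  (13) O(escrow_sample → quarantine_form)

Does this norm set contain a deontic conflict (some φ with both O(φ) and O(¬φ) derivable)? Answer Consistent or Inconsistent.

Consistent

Premise 12 is O(not quarantine_form → review_audit_trail), but O(not quarantine_form) is not derivable from the premises, so it does not yield O(review_audit_trail).
So O(review_audit_trail) is not derivable, and the apparent clash with O(not review_audit_trail) does not arise.
A world satisfying every obligation exists (e.g. approve_consent=false, disarm_system=true, escrow_key=false, escrow_sample=true, file_contract=true, inform_specimen=false, inspect_roster=false, issue_refund=true, quarantine_form=true, reject_request=false, review_audit_trail=false, update_disclosure=true); no atom is both obligatory and forbidden, so the set is consistent.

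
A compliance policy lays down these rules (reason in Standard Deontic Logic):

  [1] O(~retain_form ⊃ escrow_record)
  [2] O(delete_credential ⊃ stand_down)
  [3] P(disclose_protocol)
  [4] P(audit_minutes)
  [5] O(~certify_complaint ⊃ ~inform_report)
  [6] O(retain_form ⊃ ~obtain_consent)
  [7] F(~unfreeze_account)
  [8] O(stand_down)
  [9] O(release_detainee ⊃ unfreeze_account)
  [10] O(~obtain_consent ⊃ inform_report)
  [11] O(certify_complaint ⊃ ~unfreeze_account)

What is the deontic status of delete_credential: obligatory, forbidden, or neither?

Neither

Premise 2 is O(delete_credential ⊃ stand_down); even if O(stand_down) held, inferring O(delete_credential) would be affirming the consequent — invalid.
No premise or chain of K-axiom applications forces O(delete_credential), and none forces O(~delete_credential). So delete_credential is neither obligatory nor forbidden under these norms.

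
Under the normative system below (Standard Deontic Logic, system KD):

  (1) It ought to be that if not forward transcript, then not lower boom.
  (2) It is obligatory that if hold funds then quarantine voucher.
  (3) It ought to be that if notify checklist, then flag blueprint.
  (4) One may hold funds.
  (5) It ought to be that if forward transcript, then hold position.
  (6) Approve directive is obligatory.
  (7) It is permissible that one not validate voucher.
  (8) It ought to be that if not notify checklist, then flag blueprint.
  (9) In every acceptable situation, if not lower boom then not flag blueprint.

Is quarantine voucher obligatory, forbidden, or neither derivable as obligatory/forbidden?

Premise 2 is O(hold_funds → quarantine_voucher), but O(hold_funds) is not derivable from the premises (the permission P(hold_funds) asserts only ¬O(¬hold_funds), not O(hold_funds)), so it does not yield O(quarantine_voucher).
No premise or chain of K-axiom applications forces O(quarantine_voucher), and none forces O(¬quarantine_voucher). So quarantine_voucher is neither obligatory nor forbidden under these norms.

Neither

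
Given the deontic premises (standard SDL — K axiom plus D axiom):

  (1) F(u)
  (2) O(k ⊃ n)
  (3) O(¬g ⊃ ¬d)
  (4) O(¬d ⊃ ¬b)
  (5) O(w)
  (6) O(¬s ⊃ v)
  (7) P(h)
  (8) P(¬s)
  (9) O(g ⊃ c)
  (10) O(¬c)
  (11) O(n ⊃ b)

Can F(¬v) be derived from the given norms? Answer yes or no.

Premise 6 is O(¬s ⊃ v), but O(¬s) is not derivable from the premises (the permission P(¬s) asserts only ¬O(s), not O(¬s)), so it does not yield O(v).
No other premise forces O(v). An ideal world satisfying every premise can still have ¬v true, so F(¬v) is not derivable.

No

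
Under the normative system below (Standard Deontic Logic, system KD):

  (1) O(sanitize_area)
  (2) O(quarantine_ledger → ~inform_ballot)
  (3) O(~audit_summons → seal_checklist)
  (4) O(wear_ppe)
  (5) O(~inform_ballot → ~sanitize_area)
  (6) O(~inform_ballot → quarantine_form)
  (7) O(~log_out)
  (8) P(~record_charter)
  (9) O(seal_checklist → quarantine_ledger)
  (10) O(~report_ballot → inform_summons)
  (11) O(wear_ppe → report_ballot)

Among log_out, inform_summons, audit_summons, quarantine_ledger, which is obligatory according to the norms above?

audit_summons

Premise 1 gives O(sanitize_area).
The contrapositive of premise 5 (O(~inform_ballot → ~sanitize_area)) is O(sanitize_area → inform_ballot), and O(sanitize_area) is already established, so O(inform_ballot).
The contrapositive of premise 2 (O(quarantine_ledger → ~inform_ballot)) is O(inform_ballot → ~quarantine_ledger), and O(inform_ballot) is already established, so O(~quarantine_ledger).
The contrapositive of premise 9 (O(seal_checklist → quarantine_ledger)) is O(~quarantine_ledger → ~seal_checklist), and O(~quarantine_ledger) is already established, so O(~seal_checklist).
The contrapositive of premise 3 (O(~audit_summons → seal_checklist)) is O(~seal_checklist → audit_summons), and O(~seal_checklist) is already established, so O(audit_summons).
So O(audit_summons) holds — audit_summons is obligatory. None of the other listed options is made obligatory by any chain of premises.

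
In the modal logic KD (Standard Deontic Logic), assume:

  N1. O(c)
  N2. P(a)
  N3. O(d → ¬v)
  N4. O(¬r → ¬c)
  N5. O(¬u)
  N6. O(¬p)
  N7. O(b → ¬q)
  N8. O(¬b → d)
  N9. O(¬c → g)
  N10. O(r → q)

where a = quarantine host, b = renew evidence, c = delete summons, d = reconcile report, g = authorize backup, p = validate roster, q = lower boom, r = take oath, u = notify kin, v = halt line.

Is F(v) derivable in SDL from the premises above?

Premise 1 states O(c) outright.
Premise 4, O(¬r → ¬c), contraposes to O(c → r); with O(c) we get O(r).
From O(r) and premise 10, O(r → q), we obtain O(q).
The contrapositive of premise 7 (O(b → ¬q)) is O(q → ¬b), and O(q) is already established, so O(¬b).
Applying K to premise 8 (O(¬b → d)) and O(¬b) yields O(d).
Applying K to premise 3 (O(d → ¬v)) and O(d) yields O(¬v).
Premises 2, 5, 6, 9 do not contribute to this derivation.
So O(¬v) holds, i.e. F(v). The claim follows.

Yes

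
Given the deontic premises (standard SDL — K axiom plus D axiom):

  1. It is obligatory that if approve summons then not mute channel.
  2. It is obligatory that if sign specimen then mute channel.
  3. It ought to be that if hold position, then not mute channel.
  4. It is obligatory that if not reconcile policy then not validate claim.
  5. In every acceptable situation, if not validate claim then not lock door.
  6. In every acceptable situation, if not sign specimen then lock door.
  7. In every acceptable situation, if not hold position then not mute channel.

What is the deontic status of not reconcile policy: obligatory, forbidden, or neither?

Forbidden

Premises 7 and 3 are O(¬hold_position → ¬mute_channel) and O(hold_position → ¬mute_channel); every ideal world satisfies ¬hold_position or hold_position, so in either case ¬mute_channel holds — hence O(¬mute_channel).
The contrapositive of premise 2 (O(sign_specimen → mute_channel)) is O(¬mute_channel → ¬sign_specimen), and O(¬mute_channel) is already established, so O(¬sign_specimen).
With premise 6, O(¬sign_specimen → lock_door), the K-axiom yields O(lock_door).
The contrapositive of premise 5 (O(¬validate_claim → ¬lock_door)) is O(lock_door → validate_claim), and O(lock_door) is already established, so O(validate_claim).
The contrapositive of premise 4 (O(¬reconcile_policy → ¬validate_claim)) is O(validate_claim → reconcile_policy), and O(validate_claim) is already established, so O(reconcile_policy).
Premise 1 does not contribute to this derivation.
Thus O(reconcile_policy), which is F(¬reconcile_policy): ¬reconcile_policy is forbidden.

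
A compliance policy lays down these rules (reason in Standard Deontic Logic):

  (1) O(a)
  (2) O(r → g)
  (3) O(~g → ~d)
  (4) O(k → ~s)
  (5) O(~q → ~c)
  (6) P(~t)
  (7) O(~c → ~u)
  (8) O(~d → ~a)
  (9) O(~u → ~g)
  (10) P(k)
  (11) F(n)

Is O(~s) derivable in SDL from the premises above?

Premise 4 is O(k → ~s), but O(k) is not derivable from the premises (the permission P(k) asserts only ~O(~k), not O(k)), so it does not yield O(~s).
No other premise forces O(~s). An ideal world satisfying every premise can still have ~s false, so O(~s) is not derivable.

No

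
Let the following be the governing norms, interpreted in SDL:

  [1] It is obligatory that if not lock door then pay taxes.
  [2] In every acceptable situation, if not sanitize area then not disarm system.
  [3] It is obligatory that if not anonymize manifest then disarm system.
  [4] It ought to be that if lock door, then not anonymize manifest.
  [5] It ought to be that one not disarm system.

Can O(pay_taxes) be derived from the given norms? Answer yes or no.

Yes

From premise 5 we have O(¬disarm_system).
Premise 3 is O(¬anonymize_manifest → disarm_system); contrapositively O(¬disarm_system → anonymize_manifest). Since O(¬disarm_system) holds, K gives O(anonymize_manifest).
The contrapositive of premise 4 (O(lock_door → ¬anonymize_manifest)) is O(anonymize_manifest → ¬lock_door), and O(anonymize_manifest) is already established, so O(¬lock_door).
Premise 1 is O(¬lock_door → pay_taxes); since O(¬lock_door), deontic closure gives O(pay_taxes).
Premise 2 does not contribute to this derivation.
So O(pay_taxes) follows.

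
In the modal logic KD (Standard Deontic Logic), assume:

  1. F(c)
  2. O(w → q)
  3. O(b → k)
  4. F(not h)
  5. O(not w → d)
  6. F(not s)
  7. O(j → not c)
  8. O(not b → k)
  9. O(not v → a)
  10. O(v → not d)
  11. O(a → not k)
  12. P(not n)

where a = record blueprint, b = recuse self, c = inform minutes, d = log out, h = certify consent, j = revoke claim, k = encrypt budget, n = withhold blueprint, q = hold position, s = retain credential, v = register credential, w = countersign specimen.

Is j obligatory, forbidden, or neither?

Premise 7 is O(j → not c); even if O(not c) held, inferring O(j) would be affirming the consequent — invalid.
No premise or chain of K-axiom applications forces O(j), and none forces O(not j). So j is neither obligatory nor forbidden under these norms.

Neither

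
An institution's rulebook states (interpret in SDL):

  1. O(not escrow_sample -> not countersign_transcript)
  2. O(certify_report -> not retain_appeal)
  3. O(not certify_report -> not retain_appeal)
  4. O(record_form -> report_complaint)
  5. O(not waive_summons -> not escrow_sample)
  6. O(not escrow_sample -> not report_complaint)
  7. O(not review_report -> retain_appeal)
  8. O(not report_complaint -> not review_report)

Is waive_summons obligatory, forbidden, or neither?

Obligatory

By case analysis on certify_report: premise 2 gives O(certify_report -> not retain_appeal) and premise 3 gives O(not certify_report -> not retain_appeal), so O(not retain_appeal) either way.
Premise 7, O(not review_report -> retain_appeal), contraposes to O(not retain_appeal -> review_report); with O(not retain_appeal) we get O(review_report).
The contrapositive of premise 8 (O(not report_complaint -> not review_report)) is O(review_report -> report_complaint), and O(review_report) is already established, so O(report_complaint).
Premise 6 is O(not escrow_sample -> not report_complaint); contrapositively O(report_complaint -> escrow_sample). Since O(report_complaint) holds, K gives O(escrow_sample).
Premise 5 is O(not waive_summons -> not escrow_sample); contrapositively O(escrow_sample -> waive_summons). Since O(escrow_sample) holds, K gives O(waive_summons).
Premises 1, 4 do not contribute to this derivation.
Hence waive_summons is obligatory.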